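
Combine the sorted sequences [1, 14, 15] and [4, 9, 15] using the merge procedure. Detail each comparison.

Merging process:

Compare 1 vs 4: take 1 from left. Merged: [1]
Compare 14 vs 4: take 4 from right. Merged: [1, 4]
Compare 14 vs 9: take 9 from right. Merged: [1, 4, 9]
Compare 14 vs 15: take 14 from left. Merged: [1, 4, 9, 14]
Compare 15 vs 15: take 15 from left. Merged: [1, 4, 9, 14, 15]
Append remaining from right: [15]. Merged: [1, 4, 9, 14, 15, 15]

Final merged array: [1, 4, 9, 14, 15, 15]
Total comparisons: 5

The merged array is [1, 4, 9, 14, 15, 15], requiring 5 comparisons. The merge step runs in O(n) time where n is the total number of elements.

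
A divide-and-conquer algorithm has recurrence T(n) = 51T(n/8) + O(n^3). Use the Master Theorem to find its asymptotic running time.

Master Theorem for T(n) = 51T(n/8) + O(n^3):

a = 51, b = 8, c = 3
log_b(a) = log_8(51) = 1.8908

Case 3: c = 3 > log_8(51) = 1.8908
T(n) = O(n^3) = O(n^3)

For T(n) = 51T(n/8) + O(n^3): log_8(51) = 1.8908. This is Case 3 of the Master Theorem (c > log_b(a), work dominated by root), giving O(n^3).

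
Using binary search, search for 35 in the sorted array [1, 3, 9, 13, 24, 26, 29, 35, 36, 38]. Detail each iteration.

Binary search for 35 in [1, 3, 9, 13, 24, 26, 29, 35, 36, 38]:

lo=0, hi=9, mid=4, arr[mid]=24 -> 24 < 35, search right half
lo=5, hi=9, mid=7, arr[mid]=35 -> Found target at index 7!

Binary search finds 35 at index 7 after 2 comparisons. The search repeatedly halves the search space by comparing with the middle element.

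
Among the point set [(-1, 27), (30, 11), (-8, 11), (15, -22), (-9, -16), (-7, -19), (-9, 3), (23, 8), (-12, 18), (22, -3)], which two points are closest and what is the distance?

Computing all pairwise distances among 10 points:

d((-1, 27), (30, 11)) = 34.8855
d((-1, 27), (-8, 11)) = 17.4642
d((-1, 27), (15, -22)) = 51.5461
d((-1, 27), (-9, -16)) = 43.7379
d((-1, 27), (-7, -19)) = 46.3897
d((-1, 27), (-9, 3)) = 25.2982
d((-1, 27), (23, 8)) = 30.6105
d((-1, 27), (-12, 18)) = 14.2127
d((-1, 27), (22, -3)) = 37.8021
d((30, 11), (-8, 11)) = 38.0
d((30, 11), (15, -22)) = 36.2491
d((30, 11), (-9, -16)) = 47.4342
d((30, 11), (-7, -19)) = 47.634
d((30, 11), (-9, 3)) = 39.8121
d((30, 11), (23, 8)) = 7.6158
d((30, 11), (-12, 18)) = 42.5793
d((30, 11), (22, -3)) = 16.1245
d((-8, 11), (15, -22)) = 40.2244
d((-8, 11), (-9, -16)) = 27.0185
d((-8, 11), (-7, -19)) = 30.0167
d((-8, 11), (-9, 3)) = 8.0623
d((-8, 11), (23, 8)) = 31.1448
d((-8, 11), (-12, 18)) = 8.0623
d((-8, 11), (22, -3)) = 33.1059
d((15, -22), (-9, -16)) = 24.7386
d((15, -22), (-7, -19)) = 22.2036
d((15, -22), (-9, 3)) = 34.6554
d((15, -22), (23, 8)) = 31.0483
d((15, -22), (-12, 18)) = 48.2597
d((15, -22), (22, -3)) = 20.2485
d((-9, -16), (-7, -19)) = 3.6056 <-- minimum
d((-9, -16), (-9, 3)) = 19.0
d((-9, -16), (23, 8)) = 40.0
d((-9, -16), (-12, 18)) = 34.1321
d((-9, -16), (22, -3)) = 33.6155
d((-7, -19), (-9, 3)) = 22.0907
d((-7, -19), (23, 8)) = 40.3609
d((-7, -19), (-12, 18)) = 37.3363
d((-7, -19), (22, -3)) = 33.121
d((-9, 3), (23, 8)) = 32.3883
d((-9, 3), (-12, 18)) = 15.2971
d((-9, 3), (22, -3)) = 31.5753
d((23, 8), (-12, 18)) = 36.4005
d((23, 8), (22, -3)) = 11.0454
d((-12, 18), (22, -3)) = 39.9625

Closest pair: (-9, -16) and (-7, -19) with distance 3.6056

The closest pair is (-9, -16) and (-7, -19) with Euclidean distance 3.6056. For 10 points, brute-force pairwise comparison is shown above. For large n, the divide-and-conquer algorithm (sort by x, recurse on halves, check the dividing strip) achieves O(n log n).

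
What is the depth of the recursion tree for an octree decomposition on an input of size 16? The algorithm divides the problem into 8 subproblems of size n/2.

For divide and conquer with division factor 2:

Problem sizes at each level:
Level 0: 16
Level 1: 8
Level 2: 4
Level 3: 2
Level 4: 1

The root is level 0 and the size-1 base case is level 4 (the tree spans levels 0 through 4, i.e. 5 levels counting the root), so the depth is the number of divisions: log_2(16) = 4

The recursion tree depth is log_2(16) = 4. At each level, the problem size is divided by 2, so it takes 4 divisions to reduce to a base case of size 1. The algorithm makes 8 recursive calls at each level.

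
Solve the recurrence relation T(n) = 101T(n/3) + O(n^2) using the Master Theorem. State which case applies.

Master Theorem for T(n) = 101T(n/3) + O(n^2):

a = 101, b = 3, c = 2
log_b(a) = log_3(101) = 4.2009

Case 1: c = 2 < log_3(101) = 4.2009
T(n) = O(n^(log_3 101))

For T(n) = 101T(n/3) + O(n^2): log_3(101) = 4.2009. This is Case 1 of the Master Theorem (c < log_b(a), work dominated by leaves), giving O(n^(log_3 101)).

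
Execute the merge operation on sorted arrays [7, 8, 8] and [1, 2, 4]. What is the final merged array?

Merging process:

Compare 7 vs 1: take 1 from right. Merged: [1]
Compare 7 vs 2: take 2 from right. Merged: [1, 2]
Compare 7 vs 4: take 4 from right. Merged: [1, 2, 4]
Append remaining from left: [7, 8, 8]. Merged: [1, 2, 4, 7, 8, 8]

Final merged array: [1, 2, 4, 7, 8, 8]
Total comparisons: 3

The merged array is [1, 2, 4, 7, 8, 8], requiring 3 comparisons. The merge step runs in O(n) time where n is the total number of elements.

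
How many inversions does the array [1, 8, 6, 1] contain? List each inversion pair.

Finding inversions in [1, 8, 6, 1]:

(1, 2): arr[1]=8 > arr[2]=6
(1, 3): arr[1]=8 > arr[3]=1
(2, 3): arr[2]=6 > arr[3]=1

Total inversions: 3

The array has 3 inversion(s): (1,2), (1,3), (2,3). Each pair (i,j) satisfies i < j and arr[i] > arr[j].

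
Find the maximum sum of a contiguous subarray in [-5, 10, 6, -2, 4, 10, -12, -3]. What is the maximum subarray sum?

Using Kadane's algorithm on [-5, 10, 6, -2, 4, 10, -12, -3]:

Scanning through the array:
Position 1 (value 10): max_ending_here = 10, max_so_far = 10
Position 2 (value 6): max_ending_here = 16, max_so_far = 16
Position 3 (value -2): max_ending_here = 14, max_so_far = 16
Position 4 (value 4): max_ending_here = 18, max_so_far = 18
Position 5 (value 10): max_ending_here = 28, max_so_far = 28
Position 6 (value -12): max_ending_here = 16, max_so_far = 28
Position 7 (value -3): max_ending_here = 13, max_so_far = 28

Maximum subarray: [10, 6, -2, 4, 10]
Maximum sum: 28

The maximum subarray is [10, 6, -2, 4, 10] with sum 28. This subarray runs from index 1 to index 5.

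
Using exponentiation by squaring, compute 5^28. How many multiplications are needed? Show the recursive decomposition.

Computing 5^28 by squaring (build up from 5^1; each line after the first costs one multiplication):

5^1 = 5
5^2 = (5^1)^2 = 5^2 = 25
5^3 = 5 * 5^2 = 5 * 25 = 125
5^6 = (5^3)^2 = 125^2 = 15625
5^7 = 5 * 5^6 = 5 * 15625 = 78125
5^14 = (5^7)^2 = 78125^2 = 6103515625
5^28 = (5^14)^2 = 6103515625^2 = 37252902984619140625

Result: 37252902984619140625
Multiplications needed: 6 (6 lines after 5^1)

5^28 = 37252902984619140625. Using exponentiation by squaring, this requires 6 multiplications. The key idea: if the exponent is even, square the half-power; if odd, multiply by the base once.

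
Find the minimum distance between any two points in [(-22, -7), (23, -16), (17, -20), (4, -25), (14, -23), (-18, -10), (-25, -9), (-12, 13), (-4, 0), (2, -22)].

Computing all pairwise distances among 10 points:

d((-22, -7), (23, -16)) = 45.8912
d((-22, -7), (17, -20)) = 41.1096
d((-22, -7), (4, -25)) = 31.6228
d((-22, -7), (14, -23)) = 39.3954
d((-22, -7), (-18, -10)) = 5.0
d((-22, -7), (-25, -9)) = 3.6056 <-- minimum
d((-22, -7), (-12, 13)) = 22.3607
d((-22, -7), (-4, 0)) = 19.3132
d((-22, -7), (2, -22)) = 28.3019
d((23, -16), (17, -20)) = 7.2111
d((23, -16), (4, -25)) = 21.0238
d((23, -16), (14, -23)) = 11.4018
d((23, -16), (-18, -10)) = 41.4367
d((23, -16), (-25, -9)) = 48.5077
d((23, -16), (-12, 13)) = 45.4533
d((23, -16), (-4, 0)) = 31.3847
d((23, -16), (2, -22)) = 21.8403
d((17, -20), (4, -25)) = 13.9284
d((17, -20), (14, -23)) = 4.2426
d((17, -20), (-18, -10)) = 36.4005
d((17, -20), (-25, -9)) = 43.4166
d((17, -20), (-12, 13)) = 43.9318
d((17, -20), (-4, 0)) = 29.0
d((17, -20), (2, -22)) = 15.1327
d((4, -25), (14, -23)) = 10.198
d((4, -25), (-18, -10)) = 26.6271
d((4, -25), (-25, -9)) = 33.121
d((4, -25), (-12, 13)) = 41.2311
d((4, -25), (-4, 0)) = 26.2488
d((4, -25), (2, -22)) = 3.6056 <-- minimum
d((14, -23), (-18, -10)) = 34.5398
d((14, -23), (-25, -9)) = 41.4367
d((14, -23), (-12, 13)) = 44.4072
d((14, -23), (-4, 0)) = 29.2062
d((14, -23), (2, -22)) = 12.0416
d((-18, -10), (-25, -9)) = 7.0711
d((-18, -10), (-12, 13)) = 23.7697
d((-18, -10), (-4, 0)) = 17.2047
d((-18, -10), (2, -22)) = 23.3238
d((-25, -9), (-12, 13)) = 25.5539
d((-25, -9), (-4, 0)) = 22.8473
d((-25, -9), (2, -22)) = 29.9666
d((-12, 13), (-4, 0)) = 15.2643
d((-12, 13), (2, -22)) = 37.6962
d((-4, 0), (2, -22)) = 22.8035

Minimum distance: 3.6056 (tie among 2 pairs: (-22, -7) and (-25, -9); (4, -25) and (2, -22))

The minimum Euclidean distance is 3.6056. There is a tie: 2 pairs achieve this minimum — (-22, -7) and (-25, -9); (4, -25) and (2, -22). Any of these is a valid closest pair. For 10 points, brute-force pairwise comparison is shown above. For large n, the divide-and-conquer algorithm (sort by x, recurse on halves, check the dividing strip) achieves O(n log n).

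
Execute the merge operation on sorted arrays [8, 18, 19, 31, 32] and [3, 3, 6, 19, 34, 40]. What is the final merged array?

Merging process:

Compare 8 vs 3: take 3 from right. Merged: [3]
Compare 8 vs 3: take 3 from right. Merged: [3, 3]
Compare 8 vs 6: take 6 from right. Merged: [3, 3, 6]
Compare 8 vs 19: take 8 from left. Merged: [3, 3, 6, 8]
Compare 18 vs 19: take 18 from left. Merged: [3, 3, 6, 8, 18]
Compare 19 vs 19: take 19 from left. Merged: [3, 3, 6, 8, 18, 19]
Compare 31 vs 19: take 19 from right. Merged: [3, 3, 6, 8, 18, 19, 19]
Compare 31 vs 34: take 31 from left. Merged: [3, 3, 6, 8, 18, 19, 19, 31]
Compare 32 vs 34: take 32 from left. Merged: [3, 3, 6, 8, 18, 19, 19, 31, 32]
Append remaining from right: [34, 40]. Merged: [3, 3, 6, 8, 18, 19, 19, 31, 32, 34, 40]

Final merged array: [3, 3, 6, 8, 18, 19, 19, 31, 32, 34, 40]
Total comparisons: 9

The merged array is [3, 3, 6, 8, 18, 19, 19, 31, 32, 34, 40], requiring 9 comparisons. The merge step runs in O(n) time where n is the total number of elements.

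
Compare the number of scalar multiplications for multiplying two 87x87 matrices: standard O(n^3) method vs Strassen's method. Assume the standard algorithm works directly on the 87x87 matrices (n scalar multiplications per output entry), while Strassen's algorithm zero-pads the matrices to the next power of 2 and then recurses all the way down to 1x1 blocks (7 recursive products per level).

Matrix multiplication for 87x87 matrices:

Strassen's algorithm requires power-of-2 dimensions. Pad 87x87 to 128x128 (next power of 2).

Standard algorithm: 87^3 = 658503 multiplications
Strassen's algorithm: 7^(log2(128)) = 7^7 = 823543 multiplications
Difference: 658503 - 823543 = -165040 (Strassen uses MORE here due to padding overhead — for small or just-over-power-of-2 n, padding can outweigh the per-level savings)

Standard: 658503 multiplications (87^3). Strassen: 823543 multiplications (7^7, after padding to 128x128). Strassen reduces 8 recursive multiplications to 7 at each level.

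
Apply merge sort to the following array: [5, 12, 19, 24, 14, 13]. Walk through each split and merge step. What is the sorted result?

Merge sort trace:

Split: [5, 12, 19, 24, 14, 13] -> [5, 12, 19] and [24, 14, 13]
  Split: [5, 12, 19] -> [5] and [12, 19]
    Split: [12, 19] -> [12] and [19]
    Merge: [12] + [19] -> [12, 19]
  Merge: [5] + [12, 19] -> [5, 12, 19]
  Split: [24, 14, 13] -> [24] and [14, 13]
    Split: [14, 13] -> [14] and [13]
    Merge: [14] + [13] -> [13, 14]
  Merge: [24] + [13, 14] -> [13, 14, 24]
Merge: [5, 12, 19] + [13, 14, 24] -> [5, 12, 13, 14, 19, 24]

Final sorted array: [5, 12, 13, 14, 19, 24]

The merge sort proceeds by recursively splitting the array and merging sorted halves.
After all merges, the sorted array is [5, 12, 13, 14, 19, 24].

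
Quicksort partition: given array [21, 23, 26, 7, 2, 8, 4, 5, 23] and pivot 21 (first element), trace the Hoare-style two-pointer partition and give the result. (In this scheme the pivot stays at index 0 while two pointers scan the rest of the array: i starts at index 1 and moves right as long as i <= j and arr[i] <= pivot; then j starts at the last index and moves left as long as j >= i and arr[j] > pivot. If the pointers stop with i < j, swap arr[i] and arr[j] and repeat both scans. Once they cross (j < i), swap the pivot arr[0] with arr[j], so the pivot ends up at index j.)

Hoare-style two-pointer partition with pivot = 21:

Initial array: [21, 23, 26, 7, 2, 8, 4, 5, 23]

Pointers start at i = 1, j = 8.
i stops at index 1 (arr[1]=23 > 21), j stops at index 7 (arr[7]=5 <= 21): swap arr[1] and arr[7], array becomes [21, 5, 26, 7, 2, 8, 4, 23, 23]
i stops at index 2 (arr[2]=26 > 21), j stops at index 6 (arr[6]=4 <= 21): swap arr[2] and arr[6], array becomes [21, 5, 4, 7, 2, 8, 26, 23, 23]
i ends at 6, j ends at 5: the pointers have crossed (j < i), so scanning stops.

Swap pivot arr[0] with arr[5] to place pivot at position 5: [8, 5, 4, 7, 2, 21, 26, 23, 23]
Pivot position: 5

After partitioning with pivot 21, the array becomes [8, 5, 4, 7, 2, 21, 26, 23, 23]. The pivot is placed at index 5. All elements to the left of the pivot are <= 21, and all elements to the right are > 21.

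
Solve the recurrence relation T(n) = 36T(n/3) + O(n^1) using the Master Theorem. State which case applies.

Master Theorem for T(n) = 36T(n/3) + O(n^1):

a = 36, b = 3, c = 1
log_b(a) = log_3(36) = 3.2619

Case 1: c = 1 < log_3(36) = 3.2619
T(n) = O(n^(log_3 36))

For T(n) = 36T(n/3) + O(n^1): log_3(36) = 3.2619. This is Case 1 of the Master Theorem (c < log_b(a), work dominated by leaves), giving O(n^(log_3 36)).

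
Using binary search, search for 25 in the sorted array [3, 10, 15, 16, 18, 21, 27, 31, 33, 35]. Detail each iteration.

Binary search for 25 in [3, 10, 15, 16, 18, 21, 27, 31, 33, 35]:

lo=0, hi=9, mid=4, arr[mid]=18 -> 18 < 25, search right half
lo=5, hi=9, mid=7, arr[mid]=31 -> 31 > 25, search left half
lo=5, hi=6, mid=5, arr[mid]=21 -> 21 < 25, search right half
lo=6, hi=6, mid=6, arr[mid]=27 -> 27 > 25, search left half
lo=6 > hi=5, target 25 not found

Binary search determines that 25 is not in the array after 4 comparisons. The search space was exhausted without finding the target.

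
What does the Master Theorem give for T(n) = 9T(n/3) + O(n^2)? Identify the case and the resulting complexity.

Master Theorem for T(n) = 9T(n/3) + O(n^2):

a = 9, b = 3, c = 2
log_b(a) = log_3(9) = 2.0000

Case 2: c = 2 = log_3(9) = 2.0000
T(n) = O(n^2 log n) = O(n^2 log n)

For T(n) = 9T(n/3) + O(n^2): log_3(9) = 2.0000. This is Case 2 of the Master Theorem (c = log_b(a), equal work at all levels), giving O(n^2 log n).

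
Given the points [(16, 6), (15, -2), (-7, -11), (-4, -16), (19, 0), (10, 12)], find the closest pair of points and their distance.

Computing all pairwise distances among 6 points:

d((16, 6), (15, -2)) = 8.0623
d((16, 6), (-7, -11)) = 28.6007
d((16, 6), (-4, -16)) = 29.7321
d((16, 6), (19, 0)) = 6.7082
d((16, 6), (10, 12)) = 8.4853
d((15, -2), (-7, -11)) = 23.7697
d((15, -2), (-4, -16)) = 23.6008
d((15, -2), (19, 0)) = 4.4721 <-- minimum
d((15, -2), (10, 12)) = 14.8661
d((-7, -11), (-4, -16)) = 5.831
d((-7, -11), (19, 0)) = 28.2312
d((-7, -11), (10, 12)) = 28.6007
d((-4, -16), (19, 0)) = 28.0179
d((-4, -16), (10, 12)) = 31.305
d((19, 0), (10, 12)) = 15.0

Closest pair: (15, -2) and (19, 0) with distance 4.4721

The closest pair is (15, -2) and (19, 0) with Euclidean distance 4.4721. For 6 points, brute-force pairwise comparison is shown above. For large n, the divide-and-conquer algorithm (sort by x, recurse on halves, check the dividing strip) achieves O(n log n).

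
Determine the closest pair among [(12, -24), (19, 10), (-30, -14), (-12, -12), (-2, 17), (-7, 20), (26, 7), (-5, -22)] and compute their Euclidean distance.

Computing all pairwise distances among 8 points:

d((12, -24), (19, 10)) = 34.7131
d((12, -24), (-30, -14)) = 43.1741
d((12, -24), (-12, -12)) = 26.8328
d((12, -24), (-2, 17)) = 43.3244
d((12, -24), (-7, 20)) = 47.927
d((12, -24), (26, 7)) = 34.0147
d((12, -24), (-5, -22)) = 17.1172
d((19, 10), (-30, -14)) = 54.5619
d((19, 10), (-12, -12)) = 38.0132
d((19, 10), (-2, 17)) = 22.1359
d((19, 10), (-7, 20)) = 27.8568
d((19, 10), (26, 7)) = 7.6158
d((19, 10), (-5, -22)) = 40.0
d((-30, -14), (-12, -12)) = 18.1108
d((-30, -14), (-2, 17)) = 41.7732
d((-30, -14), (-7, 20)) = 41.0488
d((-30, -14), (26, 7)) = 59.808
d((-30, -14), (-5, -22)) = 26.2488
d((-12, -12), (-2, 17)) = 30.6757
d((-12, -12), (-7, 20)) = 32.3883
d((-12, -12), (26, 7)) = 42.4853
d((-12, -12), (-5, -22)) = 12.2066
d((-2, 17), (-7, 20)) = 5.831 <-- minimum
d((-2, 17), (26, 7)) = 29.7321
d((-2, 17), (-5, -22)) = 39.1152
d((-7, 20), (26, 7)) = 35.4683
d((-7, 20), (-5, -22)) = 42.0476
d((26, 7), (-5, -22)) = 42.45

Closest pair: (-2, 17) and (-7, 20) with distance 5.831

The closest pair is (-2, 17) and (-7, 20) with Euclidean distance 5.831. For 8 points, brute-force pairwise comparison is shown above. For large n, the divide-and-conquer algorithm (sort by x, recurse on halves, check the dividing strip) achieves O(n log n).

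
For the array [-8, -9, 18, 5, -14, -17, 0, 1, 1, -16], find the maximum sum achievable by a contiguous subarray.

Using Kadane's algorithm on [-8, -9, 18, 5, -14, -17, 0, 1, 1, -16]:

Scanning through the array:
Position 1 (value -9): max_ending_here = -9, max_so_far = -8
Position 2 (value 18): max_ending_here = 18, max_so_far = 18
Position 3 (value 5): max_ending_here = 23, max_so_far = 23
Position 4 (value -14): max_ending_here = 9, max_so_far = 23
Position 5 (value -17): max_ending_here = -8, max_so_far = 23
Position 6 (value 0): max_ending_here = 0, max_so_far = 23
Position 7 (value 1): max_ending_here = 1, max_so_far = 23
Position 8 (value 1): max_ending_here = 2, max_so_far = 23
Position 9 (value -16): max_ending_here = -14, max_so_far = 23

Maximum subarray: [18, 5]
Maximum sum: 23

The maximum subarray is [18, 5] with sum 23. This subarray runs from index 2 to index 3.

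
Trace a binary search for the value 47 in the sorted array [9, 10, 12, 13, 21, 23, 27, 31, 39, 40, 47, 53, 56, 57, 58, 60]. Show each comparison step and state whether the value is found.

Binary search for 47 in [9, 10, 12, 13, 21, 23, 27, 31, 39, 40, 47, 53, 56, 57, 58, 60]:

lo=0, hi=15, mid=7, arr[mid]=31 -> 31 < 47, search right half
lo=8, hi=15, mid=11, arr[mid]=53 -> 53 > 47, search left half
lo=8, hi=10, mid=9, arr[mid]=40 -> 40 < 47, search right half
lo=10, hi=10, mid=10, arr[mid]=47 -> Found target at index 10!

Binary search finds 47 at index 10 after 4 comparisons. The search repeatedly halves the search space by comparing with the middle element.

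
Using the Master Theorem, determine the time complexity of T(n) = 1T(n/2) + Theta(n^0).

Master Theorem for T(n) = 1T(n/2) + O(n^0):

a = 1, b = 2, c = 0
log_b(a) = log_2(1) = 0.0000

Case 2: c = 0 = log_2(1) = 0.0000
T(n) = O(n^0 log n) = O(log n)

For T(n) = 1T(n/2) + O(n^0): log_2(1) = 0.0000. This is Case 2 of the Master Theorem (c = log_b(a), equal work at all levels), giving O(log n).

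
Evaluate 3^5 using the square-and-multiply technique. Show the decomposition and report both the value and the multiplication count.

Computing 3^5 by squaring (build up from 3^1; each line after the first costs one multiplication):

3^1 = 3
3^2 = (3^1)^2 = 3^2 = 9
3^4 = (3^2)^2 = 9^2 = 81
3^5 = 3 * 3^4 = 3 * 81 = 243

Result: 243
Multiplications needed: 3 (3 lines after 3^1)

3^5 = 243. Using exponentiation by squaring, this requires 3 multiplications. The key idea: if the exponent is even, square the half-power; if odd, multiply by the base once.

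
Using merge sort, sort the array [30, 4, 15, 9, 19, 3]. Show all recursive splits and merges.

Merge sort trace:

Split: [30, 4, 15, 9, 19, 3] -> [30, 4, 15] and [9, 19, 3]
  Split: [30, 4, 15] -> [30] and [4, 15]
    Split: [4, 15] -> [4] and [15]
    Merge: [4] + [15] -> [4, 15]
  Merge: [30] + [4, 15] -> [4, 15, 30]
  Split: [9, 19, 3] -> [9] and [19, 3]
    Split: [19, 3] -> [19] and [3]
    Merge: [19] + [3] -> [3, 19]
  Merge: [9] + [3, 19] -> [3, 9, 19]
Merge: [4, 15, 30] + [3, 9, 19] -> [3, 4, 9, 15, 19, 30]

Final sorted array: [3, 4, 9, 15, 19, 30]

The merge sort proceeds by recursively splitting the array and merging sorted halves.
After all merges, the sorted array is [3, 4, 9, 15, 19, 30].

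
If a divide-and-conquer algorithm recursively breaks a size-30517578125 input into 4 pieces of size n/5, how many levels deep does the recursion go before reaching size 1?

For divide and conquer with division factor 5:

Problem sizes at each level:
Level 0: 30517578125
Level 1: 6103515625
Level 2: 1220703125
Level 3: 244140625
Level 4: 48828125
Level 5: 9765625
Level 6: 1953125
Level 7: 390625
Level 8: 78125
Level 9: 15625
Level 10: 3125
Level 11: 625
Level 12: 125
Level 13: 25
Level 14: 5
Level 15: 1

The root is level 0 and the size-1 base case is level 15 (the tree spans levels 0 through 15, i.e. 16 levels counting the root), so the depth is the number of divisions: log_5(30517578125) = 15

The recursion tree depth is log_5(30517578125) = 15. At each level, the problem size is divided by 5, so it takes 15 divisions to reduce to a base case of size 1. The algorithm makes 4 recursive calls at each level.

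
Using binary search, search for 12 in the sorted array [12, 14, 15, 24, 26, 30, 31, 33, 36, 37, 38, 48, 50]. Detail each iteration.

Binary search for 12 in [12, 14, 15, 24, 26, 30, 31, 33, 36, 37, 38, 48, 50]:

lo=0, hi=12, mid=6, arr[mid]=31 -> 31 > 12, search left half
lo=0, hi=5, mid=2, arr[mid]=15 -> 15 > 12, search left half
lo=0, hi=1, mid=0, arr[mid]=12 -> Found target at index 0!

Binary search finds 12 at index 0 after 3 comparisons. The search repeatedly halves the search space by comparing with the middle element.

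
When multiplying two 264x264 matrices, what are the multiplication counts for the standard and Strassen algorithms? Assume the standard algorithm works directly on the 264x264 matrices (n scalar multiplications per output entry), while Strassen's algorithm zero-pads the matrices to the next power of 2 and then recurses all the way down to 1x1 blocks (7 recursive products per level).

Matrix multiplication for 264x264 matrices:

Strassen's algorithm requires power-of-2 dimensions. Pad 264x264 to 512x512 (next power of 2).

Standard algorithm: 264^3 = 18399744 multiplications
Strassen's algorithm: 7^(log2(512)) = 7^9 = 40353607 multiplications
Difference: 18399744 - 40353607 = -21953863 (Strassen uses MORE here due to padding overhead — for small or just-over-power-of-2 n, padding can outweigh the per-level savings)

Standard: 18399744 multiplications (264^3). Strassen: 40353607 multiplications (7^9, after padding to 512x512). Strassen reduces 8 recursive multiplications to 7 at each level.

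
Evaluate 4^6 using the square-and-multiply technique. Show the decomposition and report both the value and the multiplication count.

Computing 4^6 by squaring (build up from 4^1; each line after the first costs one multiplication):

4^1 = 4
4^2 = (4^1)^2 = 4^2 = 16
4^3 = 4 * 4^2 = 4 * 16 = 64
4^6 = (4^3)^2 = 64^2 = 4096

Result: 4096
Multiplications needed: 3 (3 lines after 4^1)

4^6 = 4096. Using exponentiation by squaring, this requires 3 multiplications. The key idea: if the exponent is even, square the half-power; if odd, multiply by the base once.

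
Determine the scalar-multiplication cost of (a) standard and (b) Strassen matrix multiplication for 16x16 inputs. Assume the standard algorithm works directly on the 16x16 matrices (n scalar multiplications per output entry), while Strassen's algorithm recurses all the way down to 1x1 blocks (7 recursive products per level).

Matrix multiplication for 16x16 matrices:

Standard algorithm: 16^3 = 4096 multiplications
Strassen's algorithm: 7^(log2(16)) = 7^4 = 2401 multiplications
Savings: 4096 - 2401 = 1695 multiplications

Standard: 4096 multiplications (16^3). Strassen: 2401 multiplications (7^4). Strassen reduces 8 recursive multiplications to 7 at each level.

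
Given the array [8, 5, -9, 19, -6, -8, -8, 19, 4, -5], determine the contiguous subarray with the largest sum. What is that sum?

Using Kadane's algorithm on [8, 5, -9, 19, -6, -8, -8, 19, 4, -5]:

Scanning through the array:
Position 1 (value 5): max_ending_here = 13, max_so_far = 13
Position 2 (value -9): max_ending_here = 4, max_so_far = 13
Position 3 (value 19): max_ending_here = 23, max_so_far = 23
Position 4 (value -6): max_ending_here = 17, max_so_far = 23
Position 5 (value -8): max_ending_here = 9, max_so_far = 23
Position 6 (value -8): max_ending_here = 1, max_so_far = 23
Position 7 (value 19): max_ending_here = 20, max_so_far = 23
Position 8 (value 4): max_ending_here = 24, max_so_far = 24
Position 9 (value -5): max_ending_here = 19, max_so_far = 24

Maximum subarray: [8, 5, -9, 19, -6, -8, -8, 19, 4]
Maximum sum: 24

The maximum subarray is [8, 5, -9, 19, -6, -8, -8, 19, 4] with sum 24. This subarray runs from index 0 to index 8.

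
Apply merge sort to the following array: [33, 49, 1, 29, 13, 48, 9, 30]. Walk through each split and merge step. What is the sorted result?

Merge sort trace:

Split: [33, 49, 1, 29, 13, 48, 9, 30] -> [33, 49, 1, 29] and [13, 48, 9, 30]
  Split: [33, 49, 1, 29] -> [33, 49] and [1, 29]
    Split: [33, 49] -> [33] and [49]
    Merge: [33] + [49] -> [33, 49]
    Split: [1, 29] -> [1] and [29]
    Merge: [1] + [29] -> [1, 29]
  Merge: [33, 49] + [1, 29] -> [1, 29, 33, 49]
  Split: [13, 48, 9, 30] -> [13, 48] and [9, 30]
    Split: [13, 48] -> [13] and [48]
    Merge: [13] + [48] -> [13, 48]
    Split: [9, 30] -> [9] and [30]
    Merge: [9] + [30] -> [9, 30]
  Merge: [13, 48] + [9, 30] -> [9, 13, 30, 48]
Merge: [1, 29, 33, 49] + [9, 13, 30, 48] -> [1, 9, 13, 29, 30, 33, 48, 49]

Final sorted array: [1, 9, 13, 29, 30, 33, 48, 49]

The merge sort proceeds by recursively splitting the array and merging sorted halves.
After all merges, the sorted array is [1, 9, 13, 29, 30, 33, 48, 49].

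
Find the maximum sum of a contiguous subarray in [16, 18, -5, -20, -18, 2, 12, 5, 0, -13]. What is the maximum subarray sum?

Using Kadane's algorithm on [16, 18, -5, -20, -18, 2, 12, 5, 0, -13]:

Scanning through the array:
Position 1 (value 18): max_ending_here = 34, max_so_far = 34
Position 2 (value -5): max_ending_here = 29, max_so_far = 34
Position 3 (value -20): max_ending_here = 9, max_so_far = 34
Position 4 (value -18): max_ending_here = -9, max_so_far = 34
Position 5 (value 2): max_ending_here = 2, max_so_far = 34
Position 6 (value 12): max_ending_here = 14, max_so_far = 34
Position 7 (value 5): max_ending_here = 19, max_so_far = 34
Position 8 (value 0): max_ending_here = 19, max_so_far = 34
Position 9 (value -13): max_ending_here = 6, max_so_far = 34

Maximum subarray: [16, 18]
Maximum sum: 34

The maximum subarray is [16, 18] with sum 34. This subarray runs from index 0 to index 1.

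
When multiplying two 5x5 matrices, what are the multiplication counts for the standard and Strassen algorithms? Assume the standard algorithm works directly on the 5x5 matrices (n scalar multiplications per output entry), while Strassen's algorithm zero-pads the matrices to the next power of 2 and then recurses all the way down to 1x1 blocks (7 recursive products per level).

Matrix multiplication for 5x5 matrices:

Strassen's algorithm requires power-of-2 dimensions. Pad 5x5 to 8x8 (next power of 2).

Standard algorithm: 5^3 = 125 multiplications
Strassen's algorithm: 7^(log2(8)) = 7^3 = 343 multiplications
Difference: 125 - 343 = -218 (Strassen uses MORE here due to padding overhead — for small or just-over-power-of-2 n, padding can outweigh the per-level savings)

Standard: 125 multiplications (5^3). Strassen: 343 multiplications (7^3, after padding to 8x8). Strassen reduces 8 recursive multiplications to 7 at each level.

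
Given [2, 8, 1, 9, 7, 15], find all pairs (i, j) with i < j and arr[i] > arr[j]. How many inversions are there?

Finding inversions in [2, 8, 1, 9, 7, 15]:

(0, 2): arr[0]=2 > arr[2]=1
(1, 2): arr[1]=8 > arr[2]=1
(1, 4): arr[1]=8 > arr[4]=7
(3, 4): arr[3]=9 > arr[4]=7

Total inversions: 4

The array has 4 inversion(s): (0,2), (1,2), (1,4), (3,4). Each pair (i,j) satisfies i < j and arr[i] > arr[j].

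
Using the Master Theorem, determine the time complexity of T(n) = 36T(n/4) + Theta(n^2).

Master Theorem for T(n) = 36T(n/4) + O(n^2):

a = 36, b = 4, c = 2
log_b(a) = log_4(36) = 2.5850

Case 1: c = 2 < log_4(36) = 2.5850
T(n) = O(n^(log_4 36))

For T(n) = 36T(n/4) + O(n^2): log_4(36) = 2.5850. This is Case 1 of the Master Theorem (c < log_b(a), work dominated by leaves), giving O(n^(log_4 36)).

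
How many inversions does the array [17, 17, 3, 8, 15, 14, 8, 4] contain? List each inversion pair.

Finding inversions in [17, 17, 3, 8, 15, 14, 8, 4]:

(0, 2): arr[0]=17 > arr[2]=3
(0, 3): arr[0]=17 > arr[3]=8
(0, 4): arr[0]=17 > arr[4]=15
(0, 5): arr[0]=17 > arr[5]=14
(0, 6): arr[0]=17 > arr[6]=8
(0, 7): arr[0]=17 > arr[7]=4
(1, 2): arr[1]=17 > arr[2]=3
(1, 3): arr[1]=17 > arr[3]=8
(1, 4): arr[1]=17 > arr[4]=15
(1, 5): arr[1]=17 > arr[5]=14
(1, 6): arr[1]=17 > arr[6]=8
(1, 7): arr[1]=17 > arr[7]=4
(3, 7): arr[3]=8 > arr[7]=4
(4, 5): arr[4]=15 > arr[5]=14
(4, 6): arr[4]=15 > arr[6]=8
(4, 7): arr[4]=15 > arr[7]=4
(5, 6): arr[5]=14 > arr[6]=8
(5, 7): arr[5]=14 > arr[7]=4
(6, 7): arr[6]=8 > arr[7]=4

Total inversions: 19

The array has 19 inversion(s): (0,2), (0,3), (0,4), (0,5), (0,6), (0,7), (1,2), (1,3), (1,4), (1,5), (1,6), (1,7), (3,7), (4,5), (4,6), (4,7), (5,6), (5,7), (6,7). Each pair (i,j) satisfies i < j and arr[i] > arr[j].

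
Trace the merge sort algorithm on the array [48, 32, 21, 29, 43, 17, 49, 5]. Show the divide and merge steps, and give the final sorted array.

Merge sort trace:

Split: [48, 32, 21, 29, 43, 17, 49, 5] -> [48, 32, 21, 29] and [43, 17, 49, 5]
  Split: [48, 32, 21, 29] -> [48, 32] and [21, 29]
    Split: [48, 32] -> [48] and [32]
    Merge: [48] + [32] -> [32, 48]
    Split: [21, 29] -> [21] and [29]
    Merge: [21] + [29] -> [21, 29]
  Merge: [32, 48] + [21, 29] -> [21, 29, 32, 48]
  Split: [43, 17, 49, 5] -> [43, 17] and [49, 5]
    Split: [43, 17] -> [43] and [17]
    Merge: [43] + [17] -> [17, 43]
    Split: [49, 5] -> [49] and [5]
    Merge: [49] + [5] -> [5, 49]
  Merge: [17, 43] + [5, 49] -> [5, 17, 43, 49]
Merge: [21, 29, 32, 48] + [5, 17, 43, 49] -> [5, 17, 21, 29, 32, 43, 48, 49]

Final sorted array: [5, 17, 21, 29, 32, 43, 48, 49]

The merge sort proceeds by recursively splitting the array and merging sorted halves.
After all merges, the sorted array is [5, 17, 21, 29, 32, 43, 48, 49].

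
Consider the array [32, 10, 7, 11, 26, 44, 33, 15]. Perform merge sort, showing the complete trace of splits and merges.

Merge sort trace:

Split: [32, 10, 7, 11, 26, 44, 33, 15] -> [32, 10, 7, 11] and [26, 44, 33, 15]
  Split: [32, 10, 7, 11] -> [32, 10] and [7, 11]
    Split: [32, 10] -> [32] and [10]
    Merge: [32] + [10] -> [10, 32]
    Split: [7, 11] -> [7] and [11]
    Merge: [7] + [11] -> [7, 11]
  Merge: [10, 32] + [7, 11] -> [7, 10, 11, 32]
  Split: [26, 44, 33, 15] -> [26, 44] and [33, 15]
    Split: [26, 44] -> [26] and [44]
    Merge: [26] + [44] -> [26, 44]
    Split: [33, 15] -> [33] and [15]
    Merge: [33] + [15] -> [15, 33]
  Merge: [26, 44] + [15, 33] -> [15, 26, 33, 44]
Merge: [7, 10, 11, 32] + [15, 26, 33, 44] -> [7, 10, 11, 15, 26, 32, 33, 44]

Final sorted array: [7, 10, 11, 15, 26, 32, 33, 44]

The merge sort proceeds by recursively splitting the array and merging sorted halves.
After all merges, the sorted array is [7, 10, 11, 15, 26, 32, 33, 44].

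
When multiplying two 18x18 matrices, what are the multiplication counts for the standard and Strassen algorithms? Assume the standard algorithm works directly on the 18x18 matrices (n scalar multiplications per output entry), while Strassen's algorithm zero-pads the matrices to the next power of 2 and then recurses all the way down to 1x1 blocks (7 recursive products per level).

Matrix multiplication for 18x18 matrices:

Strassen's algorithm requires power-of-2 dimensions. Pad 18x18 to 32x32 (next power of 2).

Standard algorithm: 18^3 = 5832 multiplications
Strassen's algorithm: 7^(log2(32)) = 7^5 = 16807 multiplications
Difference: 5832 - 16807 = -10975 (Strassen uses MORE here due to padding overhead — for small or just-over-power-of-2 n, padding can outweigh the per-level savings)

Standard: 5832 multiplications (18^3). Strassen: 16807 multiplications (7^5, after padding to 32x32). Strassen reduces 8 recursive multiplications to 7 at each level.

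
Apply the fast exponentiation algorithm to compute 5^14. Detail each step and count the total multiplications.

Computing 5^14 by squaring (build up from 5^1; each line after the first costs one multiplication):

5^1 = 5
5^2 = (5^1)^2 = 5^2 = 25
5^3 = 5 * 5^2 = 5 * 25 = 125
5^6 = (5^3)^2 = 125^2 = 15625
5^7 = 5 * 5^6 = 5 * 15625 = 78125
5^14 = (5^7)^2 = 78125^2 = 6103515625

Result: 6103515625
Multiplications needed: 5 (5 lines after 5^1)

5^14 = 6103515625. Using exponentiation by squaring, this requires 5 multiplications. The key idea: if the exponent is even, square the half-power; if odd, multiply by the base once.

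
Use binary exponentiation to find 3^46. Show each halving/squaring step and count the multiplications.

Computing 3^46 by squaring (build up from 3^1; each line after the first costs one multiplication):

3^1 = 3
3^2 = (3^1)^2 = 3^2 = 9
3^4 = (3^2)^2 = 9^2 = 81
3^5 = 3 * 3^4 = 3 * 81 = 243
3^10 = (3^5)^2 = 243^2 = 59049
3^11 = 3 * 3^10 = 3 * 59049 = 177147
3^22 = (3^11)^2 = 177147^2 = 31381059609
3^23 = 3 * 3^22 = 3 * 31381059609 = 94143178827
3^46 = (3^23)^2 = 94143178827^2 = 8862938119652501095929

Result: 8862938119652501095929
Multiplications needed: 8 (8 lines after 3^1)

3^46 = 8862938119652501095929. Using exponentiation by squaring, this requires 8 multiplications. The key idea: if the exponent is even, square the half-power; if odd, multiply by the base once.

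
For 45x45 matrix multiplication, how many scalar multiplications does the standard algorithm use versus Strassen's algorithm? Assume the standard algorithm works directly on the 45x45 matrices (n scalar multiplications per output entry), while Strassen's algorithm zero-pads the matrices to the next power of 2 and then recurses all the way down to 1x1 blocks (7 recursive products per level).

Matrix multiplication for 45x45 matrices:

Strassen's algorithm requires power-of-2 dimensions. Pad 45x45 to 64x64 (next power of 2).

Standard algorithm: 45^3 = 91125 multiplications
Strassen's algorithm: 7^(log2(64)) = 7^6 = 117649 multiplications
Difference: 91125 - 117649 = -26524 (Strassen uses MORE here due to padding overhead — for small or just-over-power-of-2 n, padding can outweigh the per-level savings)

Standard: 91125 multiplications (45^3). Strassen: 117649 multiplications (7^6, after padding to 64x64). Strassen reduces 8 recursive multiplications to 7 at each level.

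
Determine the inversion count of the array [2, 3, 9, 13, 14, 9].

Finding inversions in [2, 3, 9, 13, 14, 9]:

(3, 5): arr[3]=13 > arr[5]=9
(4, 5): arr[4]=14 > arr[5]=9

Total inversions: 2

The array has 2 inversion(s): (3,5), (4,5). Each pair (i,j) satisfies i < j and arr[i] > arr[j].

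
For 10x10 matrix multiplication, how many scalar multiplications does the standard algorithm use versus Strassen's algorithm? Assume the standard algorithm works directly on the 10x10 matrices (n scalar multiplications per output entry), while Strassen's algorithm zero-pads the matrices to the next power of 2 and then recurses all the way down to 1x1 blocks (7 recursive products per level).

Matrix multiplication for 10x10 matrices:

Strassen's algorithm requires power-of-2 dimensions. Pad 10x10 to 16x16 (next power of 2).

Standard algorithm: 10^3 = 1000 multiplications
Strassen's algorithm: 7^(log2(16)) = 7^4 = 2401 multiplications
Difference: 1000 - 2401 = -1401 (Strassen uses MORE here due to padding overhead — for small or just-over-power-of-2 n, padding can outweigh the per-level savings)

Standard: 1000 multiplications (10^3). Strassen: 2401 multiplications (7^4, after padding to 16x16). Strassen reduces 8 recursive multiplications to 7 at each level.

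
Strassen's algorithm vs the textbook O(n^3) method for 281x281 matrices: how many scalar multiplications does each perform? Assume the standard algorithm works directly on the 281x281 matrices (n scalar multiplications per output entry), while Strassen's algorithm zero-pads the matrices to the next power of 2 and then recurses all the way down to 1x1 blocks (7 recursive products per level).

Matrix multiplication for 281x281 matrices:

Strassen's algorithm requires power-of-2 dimensions. Pad 281x281 to 512x512 (next power of 2).

Standard algorithm: 281^3 = 22188041 multiplications
Strassen's algorithm: 7^(log2(512)) = 7^9 = 40353607 multiplications
Difference: 22188041 - 40353607 = -18165566 (Strassen uses MORE here due to padding overhead — for small or just-over-power-of-2 n, padding can outweigh the per-level savings)

Standard: 22188041 multiplications (281^3). Strassen: 40353607 multiplications (7^9, after padding to 512x512). Strassen reduces 8 recursive multiplications to 7 at each level.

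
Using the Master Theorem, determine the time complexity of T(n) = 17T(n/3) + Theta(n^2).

Master Theorem for T(n) = 17T(n/3) + O(n^2):

a = 17, b = 3, c = 2
log_b(a) = log_3(17) = 2.5789

Case 1: c = 2 < log_3(17) = 2.5789
T(n) = O(n^(log_3 17))

For T(n) = 17T(n/3) + O(n^2): log_3(17) = 2.5789. This is Case 1 of the Master Theorem (c < log_b(a), work dominated by leaves), giving O(n^(log_3 17)).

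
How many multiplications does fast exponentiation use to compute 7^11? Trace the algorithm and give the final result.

Computing 7^11 by squaring (build up from 7^1; each line after the first costs one multiplication):

7^1 = 7
7^2 = (7^1)^2 = 7^2 = 49
7^4 = (7^2)^2 = 49^2 = 2401
7^5 = 7 * 7^4 = 7 * 2401 = 16807
7^10 = (7^5)^2 = 16807^2 = 282475249
7^11 = 7 * 7^10 = 7 * 282475249 = 1977326743

Result: 1977326743
Multiplications needed: 5 (5 lines after 7^1)

7^11 = 1977326743. Using exponentiation by squaring, this requires 5 multiplications. The key idea: if the exponent is even, square the half-power; if odd, multiply by the base once.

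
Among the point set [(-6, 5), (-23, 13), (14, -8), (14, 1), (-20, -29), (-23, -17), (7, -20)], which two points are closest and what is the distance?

Computing all pairwise distances among 7 points:

d((-6, 5), (-23, 13)) = 18.7883
d((-6, 5), (14, -8)) = 23.8537
d((-6, 5), (14, 1)) = 20.3961
d((-6, 5), (-20, -29)) = 36.7696
d((-6, 5), (-23, -17)) = 27.8029
d((-6, 5), (7, -20)) = 28.178
d((-23, 13), (14, -8)) = 42.5441
d((-23, 13), (14, 1)) = 38.8973
d((-23, 13), (-20, -29)) = 42.107
d((-23, 13), (-23, -17)) = 30.0
d((-23, 13), (7, -20)) = 44.5982
d((14, -8), (14, 1)) = 9.0 <-- minimum
d((14, -8), (-20, -29)) = 39.9625
d((14, -8), (-23, -17)) = 38.0789
d((14, -8), (7, -20)) = 13.8924
d((14, 1), (-20, -29)) = 45.3431
d((14, 1), (-23, -17)) = 41.1461
d((14, 1), (7, -20)) = 22.1359
d((-20, -29), (-23, -17)) = 12.3693
d((-20, -29), (7, -20)) = 28.4605
d((-23, -17), (7, -20)) = 30.1496

Closest pair: (14, -8) and (14, 1) with distance 9.0

The closest pair is (14, -8) and (14, 1) with Euclidean distance 9.0. For 7 points, brute-force pairwise comparison is shown above. For large n, the divide-and-conquer algorithm (sort by x, recurse on halves, check the dividing strip) achieves O(n log n).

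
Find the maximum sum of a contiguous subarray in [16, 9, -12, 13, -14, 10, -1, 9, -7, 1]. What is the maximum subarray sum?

Using Kadane's algorithm on [16, 9, -12, 13, -14, 10, -1, 9, -7, 1]:

Scanning through the array:
Position 1 (value 9): max_ending_here = 25, max_so_far = 25
Position 2 (value -12): max_ending_here = 13, max_so_far = 25
Position 3 (value 13): max_ending_here = 26, max_so_far = 26
Position 4 (value -14): max_ending_here = 12, max_so_far = 26
Position 5 (value 10): max_ending_here = 22, max_so_far = 26
Position 6 (value -1): max_ending_here = 21, max_so_far = 26
Position 7 (value 9): max_ending_here = 30, max_so_far = 30
Position 8 (value -7): max_ending_here = 23, max_so_far = 30
Position 9 (value 1): max_ending_here = 24, max_so_far = 30

Maximum subarray: [16, 9, -12, 13, -14, 10, -1, 9]
Maximum sum: 30

The maximum subarray is [16, 9, -12, 13, -14, 10, -1, 9] with sum 30. This subarray runs from index 0 to index 7.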